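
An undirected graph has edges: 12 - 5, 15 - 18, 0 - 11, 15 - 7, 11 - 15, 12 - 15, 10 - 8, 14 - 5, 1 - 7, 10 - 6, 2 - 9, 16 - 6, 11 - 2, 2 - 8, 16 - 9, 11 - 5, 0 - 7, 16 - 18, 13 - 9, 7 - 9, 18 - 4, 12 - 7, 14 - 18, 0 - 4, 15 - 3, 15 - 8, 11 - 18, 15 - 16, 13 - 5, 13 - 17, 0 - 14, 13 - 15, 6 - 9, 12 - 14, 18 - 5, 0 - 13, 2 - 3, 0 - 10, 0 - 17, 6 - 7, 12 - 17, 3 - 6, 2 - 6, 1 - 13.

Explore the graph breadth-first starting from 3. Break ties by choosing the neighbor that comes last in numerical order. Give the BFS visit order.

3 -> 15 -> 6 -> 2 -> 18 -> 16 -> 13 -> 12 -> 11 -> 8 -> 7 -> 10 -> 9 -> 14 -> 5 -> 4 -> 17 -> 1 -> 0

Visit 3; enqueue 15, 6, 2 → queue [15, 6, 2]
Visit 15; enqueue 18, 16, 13, 12, 11, 8, 7 → queue [6, 2, 18, 16, 13, 12, 11, 8, 7]
Visit 6; enqueue 10, 9 → queue [2, 18, 16, 13, 12, 11, 8, 7, 10, 9]
Visit 2 → queue [18, 16, 13, 12, 11, 8, 7, 10, 9]
Visit 18; enqueue 14, 5, 4 → queue [16, 13, 12, 11, 8, 7, 10, 9, 14, 5, 4]
Visit 16 → queue [13, 12, 11, 8, 7, 10, 9, 14, 5, 4]
Visit 13; enqueue 17, 1, 0 → queue [12, 11, 8, 7, 10, 9, 14, 5, 4, 17, 1, 0]
Visit 12 → queue [11, 8, 7, 10, 9, 14, 5, 4, 17, 1, 0]
Visit 11 → queue [8, 7, 10, 9, 14, 5, 4, 17, 1, 0]
Visit 8 → queue [7, 10, 9, 14, 5, 4, 17, 1, 0]
Visit 7 → queue [10, 9, 14, 5, 4, 17, 1, 0]
Visit 10 → queue [9, 14, 5, 4, 17, 1, 0]
Visit 9 → queue [14, 5, 4, 17, 1, 0]
Visit 14 → queue [5, 4, 17, 1, 0]
Visit 5 → queue [4, 17, 1, 0]
Visit 4 → queue [17, 1, 0]
Visit 17 → queue [1, 0]
Visit 1 → queue [0]
Visit 0 → queue []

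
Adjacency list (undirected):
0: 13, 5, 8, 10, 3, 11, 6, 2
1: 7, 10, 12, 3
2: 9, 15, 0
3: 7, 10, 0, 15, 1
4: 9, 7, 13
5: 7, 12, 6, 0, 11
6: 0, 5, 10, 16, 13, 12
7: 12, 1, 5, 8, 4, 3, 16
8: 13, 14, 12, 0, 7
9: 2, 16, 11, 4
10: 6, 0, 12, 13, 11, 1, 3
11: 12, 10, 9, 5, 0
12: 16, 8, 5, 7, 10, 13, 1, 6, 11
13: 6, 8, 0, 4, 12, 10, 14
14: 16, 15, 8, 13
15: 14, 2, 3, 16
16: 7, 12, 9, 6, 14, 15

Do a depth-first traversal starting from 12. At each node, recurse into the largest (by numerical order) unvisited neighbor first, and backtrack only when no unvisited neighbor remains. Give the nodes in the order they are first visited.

12 -> 16 -> 15 -> 14 -> 13 -> 10 -> 11 -> 9 -> 4 -> 7 -> 8 -> 0 -> 6 -> 5 -> 3 -> 1 -> 2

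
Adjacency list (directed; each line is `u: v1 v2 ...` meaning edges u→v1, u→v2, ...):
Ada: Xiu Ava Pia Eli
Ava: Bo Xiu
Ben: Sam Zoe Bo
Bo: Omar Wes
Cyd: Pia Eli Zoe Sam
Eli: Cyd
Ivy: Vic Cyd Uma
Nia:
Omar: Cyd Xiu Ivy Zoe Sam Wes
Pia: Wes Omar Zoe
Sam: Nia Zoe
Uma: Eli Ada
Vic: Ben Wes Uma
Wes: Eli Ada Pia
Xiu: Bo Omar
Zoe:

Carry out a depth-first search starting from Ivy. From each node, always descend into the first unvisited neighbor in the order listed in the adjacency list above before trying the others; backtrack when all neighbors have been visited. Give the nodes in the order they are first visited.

Visit Ivy
Ivy → Vic
Vic → Ben
Ben → Sam
Sam → Nia
Sam → Zoe
Ben → Bo
Bo → Omar
Omar → Cyd
Cyd → Pia
Pia → Wes
Wes → Eli
Wes → Ada
Ada → Xiu
Ada → Ava
Vic → Uma

Ivy → Vic → Ben → Sam → Nia → Zoe → Bo → Omar → Cyd → Pia → Wes → Eli → Ada → Xiu → Ava → Uma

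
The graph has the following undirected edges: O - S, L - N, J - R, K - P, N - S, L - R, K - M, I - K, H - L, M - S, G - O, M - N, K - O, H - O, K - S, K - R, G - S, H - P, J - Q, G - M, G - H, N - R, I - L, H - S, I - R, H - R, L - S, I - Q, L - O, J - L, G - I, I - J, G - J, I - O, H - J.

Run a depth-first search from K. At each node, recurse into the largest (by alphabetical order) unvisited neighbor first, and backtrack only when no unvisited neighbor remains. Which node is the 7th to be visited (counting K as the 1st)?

Visit K
K → S
S → O
O → L
L → R
R → N
N → M
M → G
G → J
J → Q
Q → I
J → H
H → P

Visit order: K, S, O, L, R, N, M, G, J, Q, I, H, P

M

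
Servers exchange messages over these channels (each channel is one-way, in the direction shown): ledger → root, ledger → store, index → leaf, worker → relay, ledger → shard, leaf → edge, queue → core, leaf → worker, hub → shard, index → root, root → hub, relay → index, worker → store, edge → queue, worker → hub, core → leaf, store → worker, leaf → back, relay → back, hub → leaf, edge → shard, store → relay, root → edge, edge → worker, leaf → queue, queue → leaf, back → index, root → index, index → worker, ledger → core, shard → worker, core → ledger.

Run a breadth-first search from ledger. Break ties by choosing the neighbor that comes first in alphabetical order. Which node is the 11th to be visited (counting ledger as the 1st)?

Visit ledger; enqueue core, root, shard, store → queue [core, root, shard, store]
Visit core; enqueue leaf → queue [root, shard, store, leaf]
Visit root; enqueue edge, hub, index → queue [shard, store, leaf, edge, hub, index]
Visit shard; enqueue worker → queue [store, leaf, edge, hub, index, worker]
Visit store; enqueue relay → queue [leaf, edge, hub, index, worker, relay]
Visit leaf; enqueue back, queue → queue [edge, hub, index, worker, relay, back, queue]
Visit edge → queue [hub, index, worker, relay, back, queue]
Visit hub → queue [index, worker, relay, back, queue]
Visit index → queue [worker, relay, back, queue]
Visit worker → queue [relay, back, queue]
Visit relay → queue [back, queue]
Visit back → queue [queue]
Visit queue → queue []

Visit order: ledger, core, root, shard, store, leaf, edge, hub, index, worker, relay, back, queue

relay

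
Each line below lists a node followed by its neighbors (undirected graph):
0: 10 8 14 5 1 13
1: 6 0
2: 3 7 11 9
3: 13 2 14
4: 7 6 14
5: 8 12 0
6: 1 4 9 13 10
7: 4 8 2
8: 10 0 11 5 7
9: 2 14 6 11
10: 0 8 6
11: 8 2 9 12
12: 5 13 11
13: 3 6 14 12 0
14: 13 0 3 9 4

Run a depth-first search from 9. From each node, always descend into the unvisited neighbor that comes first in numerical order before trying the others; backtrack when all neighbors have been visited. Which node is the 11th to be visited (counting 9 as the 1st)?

5

Visit 9
9 → 2
2 → 3
3 → 13
13 → 0
0 → 1
1 → 6
6 → 4
4 → 7
7 → 8
8 → 5
5 → 12
12 → 11
8 → 10
4 → 14

Visit order: 9, 2, 3, 13, 0, 1, 6, 4, 7, 8, 5, 12, 11, 10, 14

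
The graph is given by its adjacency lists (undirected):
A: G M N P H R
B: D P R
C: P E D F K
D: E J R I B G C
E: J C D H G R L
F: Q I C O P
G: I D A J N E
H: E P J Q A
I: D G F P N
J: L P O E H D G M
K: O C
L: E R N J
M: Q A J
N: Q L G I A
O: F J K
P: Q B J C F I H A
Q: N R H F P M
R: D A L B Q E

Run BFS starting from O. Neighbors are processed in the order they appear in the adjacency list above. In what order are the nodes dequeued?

O F J K Q I C P L E H D G M N R B A

Visit O; enqueue F, J, K → queue [F, J, K]
Visit F; enqueue Q, I, C, P → queue [J, K, Q, I, C, P]
Visit J; enqueue L, E, H, D, G, M → queue [K, Q, I, C, P, L, E, H, D, G, M]
Visit K → queue [Q, I, C, P, L, E, H, D, G, M]
Visit Q; enqueue N, R → queue [I, C, P, L, E, H, D, G, M, N, R]
Visit I → queue [C, P, L, E, H, D, G, M, N, R]
Visit C → queue [P, L, E, H, D, G, M, N, R]
Visit P; enqueue B, A → queue [L, E, H, D, G, M, N, R, B, A]
Visit L → queue [E, H, D, G, M, N, R, B, A]
Visit E → queue [H, D, G, M, N, R, B, A]
Visit H → queue [D, G, M, N, R, B, A]
Visit D → queue [G, M, N, R, B, A]
Visit G → queue [M, N, R, B, A]
Visit M → queue [N, R, B, A]
Visit N → queue [R, B, A]
Visit R → queue [B, A]
Visit B → queue [A]
Visit A → queue []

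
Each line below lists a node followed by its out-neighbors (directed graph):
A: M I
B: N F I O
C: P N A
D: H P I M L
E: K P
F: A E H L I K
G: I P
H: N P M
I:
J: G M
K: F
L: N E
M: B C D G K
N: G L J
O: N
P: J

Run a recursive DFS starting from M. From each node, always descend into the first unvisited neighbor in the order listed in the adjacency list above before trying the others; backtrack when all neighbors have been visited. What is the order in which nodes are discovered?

M -> B -> N -> G -> I -> P -> J -> L -> E -> K -> F -> A -> H -> O -> C -> D

Visit M
M → B
B → N
N → G
G → I
G → P
P → J
N → L
L → E
E → K
K → F
F → A
F → H
B → O
M → C
M → D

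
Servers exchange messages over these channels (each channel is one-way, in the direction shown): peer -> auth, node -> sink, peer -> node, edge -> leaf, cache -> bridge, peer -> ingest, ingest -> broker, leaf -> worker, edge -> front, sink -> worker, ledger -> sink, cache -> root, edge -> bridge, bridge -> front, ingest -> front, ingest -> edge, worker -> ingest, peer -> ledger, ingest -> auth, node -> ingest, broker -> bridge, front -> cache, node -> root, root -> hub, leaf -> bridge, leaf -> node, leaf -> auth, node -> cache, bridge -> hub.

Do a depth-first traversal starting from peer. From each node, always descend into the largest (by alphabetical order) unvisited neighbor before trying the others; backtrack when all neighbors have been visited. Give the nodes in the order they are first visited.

peer -> node -> sink -> worker -> ingest -> front -> cache -> root -> hub -> bridge -> edge -> leaf -> auth -> broker -> ledger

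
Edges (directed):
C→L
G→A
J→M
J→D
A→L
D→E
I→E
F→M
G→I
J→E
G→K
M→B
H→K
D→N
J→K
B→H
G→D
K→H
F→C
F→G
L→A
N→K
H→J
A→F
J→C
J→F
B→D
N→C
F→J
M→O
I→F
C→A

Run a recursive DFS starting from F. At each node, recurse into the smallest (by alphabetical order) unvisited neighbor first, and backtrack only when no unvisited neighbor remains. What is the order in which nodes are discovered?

F -> C -> A -> L -> G -> D -> E -> N -> K -> H -> J -> M -> B -> O -> I

Visit F
F → C
C → A
A → L
F → G
G → D
D → E
D → N
N → K
K → H
H → J
J → M
M → B
M → O
G → I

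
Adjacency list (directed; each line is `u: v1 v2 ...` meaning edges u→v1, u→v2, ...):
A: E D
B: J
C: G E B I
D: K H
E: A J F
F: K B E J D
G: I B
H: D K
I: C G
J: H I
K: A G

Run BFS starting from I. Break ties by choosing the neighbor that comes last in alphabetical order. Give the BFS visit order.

I G C B E J F A H K D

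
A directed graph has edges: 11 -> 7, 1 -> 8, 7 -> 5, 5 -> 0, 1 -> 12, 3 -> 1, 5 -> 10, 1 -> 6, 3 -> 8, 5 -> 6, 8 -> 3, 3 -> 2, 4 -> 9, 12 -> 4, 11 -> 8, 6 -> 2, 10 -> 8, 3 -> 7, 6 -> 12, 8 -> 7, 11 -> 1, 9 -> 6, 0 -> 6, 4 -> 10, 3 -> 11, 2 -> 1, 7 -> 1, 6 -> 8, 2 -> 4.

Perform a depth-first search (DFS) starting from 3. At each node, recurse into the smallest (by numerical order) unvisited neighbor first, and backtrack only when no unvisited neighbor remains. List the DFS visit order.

Visit 3
3 → 1
1 → 6
6 → 2
2 → 4
4 → 9
4 → 10
10 → 8
8 → 7
7 → 5
5 → 0
6 → 12
3 → 11

3 → 1 → 6 → 2 → 4 → 9 → 10 → 8 → 7 → 5 → 0 → 12 → 11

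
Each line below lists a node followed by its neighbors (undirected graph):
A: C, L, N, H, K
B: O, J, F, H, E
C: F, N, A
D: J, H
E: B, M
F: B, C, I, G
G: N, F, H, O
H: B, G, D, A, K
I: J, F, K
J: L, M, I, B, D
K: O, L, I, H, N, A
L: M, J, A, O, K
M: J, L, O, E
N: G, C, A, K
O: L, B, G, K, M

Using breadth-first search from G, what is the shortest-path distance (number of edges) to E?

3

Level 0: G
Level 1: F, H, N, O
Level 2: A, B, C, D, I, K, L, M
Level 3: E, J
E first appears at level 3.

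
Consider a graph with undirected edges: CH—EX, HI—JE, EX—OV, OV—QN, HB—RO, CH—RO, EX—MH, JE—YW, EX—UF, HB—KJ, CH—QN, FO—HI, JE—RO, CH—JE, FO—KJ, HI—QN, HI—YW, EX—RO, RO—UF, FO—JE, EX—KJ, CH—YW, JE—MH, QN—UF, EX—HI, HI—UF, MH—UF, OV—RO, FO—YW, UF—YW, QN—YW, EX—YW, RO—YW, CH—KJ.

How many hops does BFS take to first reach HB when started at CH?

Level 0: CH
Level 1: EX, JE, KJ, QN, RO, YW
Level 2: FO, HB, HI, MH, OV, UF
HB first appears at level 2.

2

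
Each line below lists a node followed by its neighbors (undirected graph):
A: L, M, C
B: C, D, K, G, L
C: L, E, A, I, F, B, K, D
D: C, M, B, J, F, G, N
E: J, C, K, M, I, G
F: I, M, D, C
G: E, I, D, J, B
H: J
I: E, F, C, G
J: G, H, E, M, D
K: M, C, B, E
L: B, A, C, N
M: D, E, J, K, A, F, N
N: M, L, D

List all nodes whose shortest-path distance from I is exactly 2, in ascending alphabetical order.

A, B, D, J, K, L, M

Level 0: I
Level 1: C, E, F, G
Level 2: A, B, D, J, K, L, M
Level 3: H, N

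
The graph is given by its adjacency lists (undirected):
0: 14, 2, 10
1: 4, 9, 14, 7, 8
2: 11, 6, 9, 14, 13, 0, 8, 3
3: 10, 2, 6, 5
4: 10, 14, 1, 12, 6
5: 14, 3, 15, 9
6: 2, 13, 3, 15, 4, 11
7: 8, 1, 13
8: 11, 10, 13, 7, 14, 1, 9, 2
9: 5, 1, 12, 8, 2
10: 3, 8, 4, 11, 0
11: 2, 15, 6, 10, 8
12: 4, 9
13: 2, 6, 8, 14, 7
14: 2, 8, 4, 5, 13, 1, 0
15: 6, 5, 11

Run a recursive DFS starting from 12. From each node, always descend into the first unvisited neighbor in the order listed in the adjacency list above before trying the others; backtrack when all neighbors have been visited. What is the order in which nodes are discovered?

Visit 12
12 → 4
4 → 10
10 → 3
3 → 2
2 → 11
11 → 15
15 → 6
6 → 13
13 → 8
8 → 7
7 → 1
1 → 9
9 → 5
5 → 14
14 → 0

12, 4, 10, 3, 2, 11, 15, 6, 13, 8, 7, 1, 9, 5, 14, 0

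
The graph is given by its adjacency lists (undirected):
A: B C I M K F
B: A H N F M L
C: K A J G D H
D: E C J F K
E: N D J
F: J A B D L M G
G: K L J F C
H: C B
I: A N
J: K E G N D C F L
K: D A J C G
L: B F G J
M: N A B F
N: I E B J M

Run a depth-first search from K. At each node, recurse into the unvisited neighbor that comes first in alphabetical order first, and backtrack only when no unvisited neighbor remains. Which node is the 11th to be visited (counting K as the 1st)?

Visit K
K → A
A → B
B → F
F → D
D → C
C → G
G → J
J → E
E → N
N → I
N → M
J → L
C → H

Visit order: K, A, B, F, D, C, G, J, E, N, I, M, L, H

I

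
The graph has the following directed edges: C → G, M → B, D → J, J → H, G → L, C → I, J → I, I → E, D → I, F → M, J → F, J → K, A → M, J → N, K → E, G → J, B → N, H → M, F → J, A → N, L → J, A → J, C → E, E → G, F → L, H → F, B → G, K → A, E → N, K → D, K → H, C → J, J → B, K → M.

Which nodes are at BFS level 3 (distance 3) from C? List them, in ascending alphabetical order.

A, D, M

Level 0: C
Level 1: E, G, I, J
Level 2: B, F, H, K, L, N
Level 3: A, D, M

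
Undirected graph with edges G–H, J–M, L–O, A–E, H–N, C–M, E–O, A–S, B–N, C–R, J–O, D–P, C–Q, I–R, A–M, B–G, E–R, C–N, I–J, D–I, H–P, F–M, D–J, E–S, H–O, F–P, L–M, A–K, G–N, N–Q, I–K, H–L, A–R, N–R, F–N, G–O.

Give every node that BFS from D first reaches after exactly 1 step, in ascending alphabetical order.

Level 0: D
Level 1: I, J, P
Level 2: F, H, K, M, O, R
Level 3: A, C, E, G, L, N
Level 4: B, Q, S

I, J, P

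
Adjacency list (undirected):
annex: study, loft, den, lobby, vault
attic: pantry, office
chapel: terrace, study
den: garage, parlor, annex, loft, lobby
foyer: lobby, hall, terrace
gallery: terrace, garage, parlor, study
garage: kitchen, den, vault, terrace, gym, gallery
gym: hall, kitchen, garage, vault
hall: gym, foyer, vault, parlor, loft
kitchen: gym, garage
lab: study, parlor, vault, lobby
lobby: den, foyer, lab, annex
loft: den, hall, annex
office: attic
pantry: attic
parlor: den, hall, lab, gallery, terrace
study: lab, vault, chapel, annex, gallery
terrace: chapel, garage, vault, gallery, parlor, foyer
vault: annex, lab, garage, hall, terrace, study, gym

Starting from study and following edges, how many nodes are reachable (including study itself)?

BFS from study visits: study, annex, chapel, gallery, lab, vault, den, lobby, loft, terrace, garage, parlor, gym, hall, foyer, kitchen
Reachable nodes: 16 of 19 total.

16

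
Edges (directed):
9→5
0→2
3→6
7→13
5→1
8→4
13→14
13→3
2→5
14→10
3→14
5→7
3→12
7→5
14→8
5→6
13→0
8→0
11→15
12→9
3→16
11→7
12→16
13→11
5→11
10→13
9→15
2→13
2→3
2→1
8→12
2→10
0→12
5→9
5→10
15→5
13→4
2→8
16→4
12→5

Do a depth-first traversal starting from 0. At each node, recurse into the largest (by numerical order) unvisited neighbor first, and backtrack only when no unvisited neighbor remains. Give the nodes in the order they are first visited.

Visit 0
0 → 12
12 → 16
16 → 4
12 → 9
9 → 15
15 → 5
5 → 11
11 → 7
7 → 13
13 → 14
14 → 10
14 → 8
13 → 3
3 → 6
5 → 1
0 → 2

0 → 12 → 16 → 4 → 9 → 15 → 5 → 11 → 7 → 13 → 14 → 10 → 8 → 3 → 6 → 1 → 2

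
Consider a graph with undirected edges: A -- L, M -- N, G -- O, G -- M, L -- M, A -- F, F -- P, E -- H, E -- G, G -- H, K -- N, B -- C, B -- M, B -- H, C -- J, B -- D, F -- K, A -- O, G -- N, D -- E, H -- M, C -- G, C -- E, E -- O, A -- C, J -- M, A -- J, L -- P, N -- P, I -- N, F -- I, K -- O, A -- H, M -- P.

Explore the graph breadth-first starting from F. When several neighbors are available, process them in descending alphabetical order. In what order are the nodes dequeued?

Visit F; enqueue P, K, I, A → queue [P, K, I, A]
Visit P; enqueue N, M, L → queue [K, I, A, N, M, L]
Visit K; enqueue O → queue [I, A, N, M, L, O]
Visit I → queue [A, N, M, L, O]
Visit A; enqueue J, H, C → queue [N, M, L, O, J, H, C]
Visit N; enqueue G → queue [M, L, O, J, H, C, G]
Visit M; enqueue B → queue [L, O, J, H, C, G, B]
Visit L → queue [O, J, H, C, G, B]
Visit O; enqueue E → queue [J, H, C, G, B, E]
Visit J → queue [H, C, G, B, E]
Visit H → queue [C, G, B, E]
Visit C → queue [G, B, E]
Visit G → queue [B, E]
Visit B; enqueue D → queue [E, D]
Visit E → queue [D]
Visit D → queue []

F, P, K, I, A, N, M, L, O, J, H, C, G, B, E, D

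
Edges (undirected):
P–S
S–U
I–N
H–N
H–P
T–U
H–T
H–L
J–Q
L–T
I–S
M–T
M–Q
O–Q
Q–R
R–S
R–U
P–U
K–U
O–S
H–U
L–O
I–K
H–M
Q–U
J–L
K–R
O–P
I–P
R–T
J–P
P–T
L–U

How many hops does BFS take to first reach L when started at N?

Level 0: N
Level 1: H, I
Level 2: K, L, M, P, S, T, U
Level 3: J, O, Q, R
L first appears at level 2.

2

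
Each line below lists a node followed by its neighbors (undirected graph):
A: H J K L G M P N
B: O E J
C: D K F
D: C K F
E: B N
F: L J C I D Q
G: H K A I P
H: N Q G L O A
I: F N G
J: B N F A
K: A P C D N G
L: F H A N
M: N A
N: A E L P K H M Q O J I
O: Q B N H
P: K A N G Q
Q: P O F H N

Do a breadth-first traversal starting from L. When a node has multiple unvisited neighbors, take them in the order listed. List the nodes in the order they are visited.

Visit L; enqueue F, H, A, N → queue [F, H, A, N]
Visit F; enqueue J, C, I, D, Q → queue [H, A, N, J, C, I, D, Q]
Visit H; enqueue G, O → queue [A, N, J, C, I, D, Q, G, O]
Visit A; enqueue K, M, P → queue [N, J, C, I, D, Q, G, O, K, M, P]
Visit N; enqueue E → queue [J, C, I, D, Q, G, O, K, M, P, E]
Visit J; enqueue B → queue [C, I, D, Q, G, O, K, M, P, E, B]
Visit C → queue [I, D, Q, G, O, K, M, P, E, B]
Visit I → queue [D, Q, G, O, K, M, P, E, B]
Visit D → queue [Q, G, O, K, M, P, E, B]
Visit Q → queue [G, O, K, M, P, E, B]
Visit G → queue [O, K, M, P, E, B]
Visit O → queue [K, M, P, E, B]
Visit K → queue [M, P, E, B]
Visit M → queue [P, E, B]
Visit P → queue [E, B]
Visit E → queue [B]
Visit B → queue []

L F H A N J C I D Q G O K M P E B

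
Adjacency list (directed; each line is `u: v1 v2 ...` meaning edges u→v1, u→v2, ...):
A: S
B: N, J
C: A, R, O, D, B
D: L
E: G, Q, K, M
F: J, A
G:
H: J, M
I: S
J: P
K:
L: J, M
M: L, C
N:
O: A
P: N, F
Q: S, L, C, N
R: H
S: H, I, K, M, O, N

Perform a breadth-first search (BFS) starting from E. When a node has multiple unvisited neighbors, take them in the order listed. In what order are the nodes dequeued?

E, G, Q, K, M, S, L, C, N, H, I, O, J, A, R, D, B, P, F

Visit E; enqueue G, Q, K, M → queue [G, Q, K, M]
Visit G → queue [Q, K, M]
Visit Q; enqueue S, L, C, N → queue [K, M, S, L, C, N]
Visit K → queue [M, S, L, C, N]
Visit M → queue [S, L, C, N]
Visit S; enqueue H, I, O → queue [L, C, N, H, I, O]
Visit L; enqueue J → queue [C, N, H, I, O, J]
Visit C; enqueue A, R, D, B → queue [N, H, I, O, J, A, R, D, B]
Visit N → queue [H, I, O, J, A, R, D, B]
Visit H → queue [I, O, J, A, R, D, B]
Visit I → queue [O, J, A, R, D, B]
Visit O → queue [J, A, R, D, B]
Visit J; enqueue P → queue [A, R, D, B, P]
Visit A → queue [R, D, B, P]
Visit R → queue [D, B, P]
Visit D → queue [B, P]
Visit B → queue [P]
Visit P; enqueue F → queue [F]
Visit F → queue []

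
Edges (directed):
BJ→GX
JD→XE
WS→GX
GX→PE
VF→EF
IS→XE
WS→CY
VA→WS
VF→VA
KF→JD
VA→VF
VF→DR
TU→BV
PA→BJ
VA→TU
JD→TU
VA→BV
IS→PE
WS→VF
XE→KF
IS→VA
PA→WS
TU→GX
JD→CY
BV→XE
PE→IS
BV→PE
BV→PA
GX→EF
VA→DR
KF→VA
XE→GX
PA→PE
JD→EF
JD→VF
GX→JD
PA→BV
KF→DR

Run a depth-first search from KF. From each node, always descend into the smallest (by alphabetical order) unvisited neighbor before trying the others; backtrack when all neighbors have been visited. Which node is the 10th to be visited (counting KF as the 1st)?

Visit KF
KF → DR
KF → JD
JD → CY
JD → EF
JD → TU
TU → BV
BV → PA
PA → BJ
BJ → GX
GX → PE
PE → IS
IS → VA
VA → VF
VA → WS
IS → XE

Visit order: KF, DR, JD, CY, EF, TU, BV, PA, BJ, GX, PE, IS, VA, VF, WS, XE

GX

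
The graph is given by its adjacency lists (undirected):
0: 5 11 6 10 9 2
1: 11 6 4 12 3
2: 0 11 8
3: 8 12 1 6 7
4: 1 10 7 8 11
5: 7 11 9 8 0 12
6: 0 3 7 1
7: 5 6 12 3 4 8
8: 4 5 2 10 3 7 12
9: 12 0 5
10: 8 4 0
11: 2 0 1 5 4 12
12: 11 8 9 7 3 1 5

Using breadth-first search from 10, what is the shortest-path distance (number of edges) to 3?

Level 0: 10
Level 1: 0, 4, 8
Level 2: 1, 2, 3, 5, 6, 7, 9, 11, 12
3 first appears at level 2.

2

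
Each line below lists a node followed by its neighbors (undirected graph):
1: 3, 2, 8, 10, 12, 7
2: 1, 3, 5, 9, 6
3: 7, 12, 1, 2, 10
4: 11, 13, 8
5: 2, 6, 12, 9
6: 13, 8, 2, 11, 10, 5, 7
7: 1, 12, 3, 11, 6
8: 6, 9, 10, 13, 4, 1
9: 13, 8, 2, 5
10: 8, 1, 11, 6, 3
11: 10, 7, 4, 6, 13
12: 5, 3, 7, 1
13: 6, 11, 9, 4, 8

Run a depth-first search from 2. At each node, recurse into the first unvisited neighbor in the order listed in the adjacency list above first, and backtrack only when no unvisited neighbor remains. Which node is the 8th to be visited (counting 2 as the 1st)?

Visit 2
2 → 1
1 → 3
3 → 7
7 → 12
12 → 5
5 → 6
6 → 13
13 → 11
11 → 10
10 → 8
8 → 9
8 → 4

Visit order: 2, 1, 3, 7, 12, 5, 6, 13, 11, 10, 8, 9, 4

13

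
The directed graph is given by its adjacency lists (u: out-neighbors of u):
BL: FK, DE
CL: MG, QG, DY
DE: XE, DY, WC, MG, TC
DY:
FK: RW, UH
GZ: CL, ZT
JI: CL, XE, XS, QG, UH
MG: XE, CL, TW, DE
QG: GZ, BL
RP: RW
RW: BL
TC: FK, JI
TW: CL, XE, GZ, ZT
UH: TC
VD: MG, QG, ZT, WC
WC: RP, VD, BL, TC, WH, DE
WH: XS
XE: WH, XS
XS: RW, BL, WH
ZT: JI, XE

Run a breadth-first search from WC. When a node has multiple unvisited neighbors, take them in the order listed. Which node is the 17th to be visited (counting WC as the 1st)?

CL

Visit WC; enqueue RP, VD, BL, TC, WH, DE → queue [RP, VD, BL, TC, WH, DE]
Visit RP; enqueue RW → queue [VD, BL, TC, WH, DE, RW]
Visit VD; enqueue MG, QG, ZT → queue [BL, TC, WH, DE, RW, MG, QG, ZT]
Visit BL; enqueue FK → queue [TC, WH, DE, RW, MG, QG, ZT, FK]
Visit TC; enqueue JI → queue [WH, DE, RW, MG, QG, ZT, FK, JI]
Visit WH; enqueue XS → queue [DE, RW, MG, QG, ZT, FK, JI, XS]
Visit DE; enqueue XE, DY → queue [RW, MG, QG, ZT, FK, JI, XS, XE, DY]
Visit RW → queue [MG, QG, ZT, FK, JI, XS, XE, DY]
Visit MG; enqueue CL, TW → queue [QG, ZT, FK, JI, XS, XE, DY, CL, TW]
Visit QG; enqueue GZ → queue [ZT, FK, JI, XS, XE, DY, CL, TW, GZ]
Visit ZT → queue [FK, JI, XS, XE, DY, CL, TW, GZ]
Visit FK; enqueue UH → queue [JI, XS, XE, DY, CL, TW, GZ, UH]
Visit JI → queue [XS, XE, DY, CL, TW, GZ, UH]
Visit XS → queue [XE, DY, CL, TW, GZ, UH]
Visit XE → queue [DY, CL, TW, GZ, UH]
Visit DY → queue [CL, TW, GZ, UH]
Visit CL → queue [TW, GZ, UH]
Visit TW → queue [GZ, UH]
Visit GZ → queue [UH]
Visit UH → queue []

Visit order: WC, RP, VD, BL, TC, WH, DE, RW, MG, QG, ZT, FK, JI, XS, XE, DY, CL, TW, GZ, UH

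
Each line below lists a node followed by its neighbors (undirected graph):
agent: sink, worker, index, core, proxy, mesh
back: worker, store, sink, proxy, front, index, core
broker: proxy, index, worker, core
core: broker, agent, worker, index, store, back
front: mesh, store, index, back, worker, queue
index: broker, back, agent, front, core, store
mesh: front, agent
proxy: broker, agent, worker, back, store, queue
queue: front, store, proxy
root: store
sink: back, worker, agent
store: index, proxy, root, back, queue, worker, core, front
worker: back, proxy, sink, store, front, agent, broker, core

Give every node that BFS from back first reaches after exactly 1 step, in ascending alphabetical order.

core, front, index, proxy, sink, store, worker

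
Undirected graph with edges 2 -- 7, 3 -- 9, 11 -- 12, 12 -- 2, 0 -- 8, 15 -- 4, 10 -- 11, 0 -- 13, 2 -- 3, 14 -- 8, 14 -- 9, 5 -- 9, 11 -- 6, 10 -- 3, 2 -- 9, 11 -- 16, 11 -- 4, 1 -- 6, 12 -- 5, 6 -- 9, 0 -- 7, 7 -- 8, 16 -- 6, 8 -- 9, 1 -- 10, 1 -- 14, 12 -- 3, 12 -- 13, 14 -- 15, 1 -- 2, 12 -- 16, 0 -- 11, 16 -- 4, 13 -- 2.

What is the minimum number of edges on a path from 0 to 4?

2

Level 0: 0
Level 1: 7, 8, 11, 13
Level 2: 2, 4, 6, 9, 10, 12, 14, 16
Level 3: 1, 3, 5, 15
4 first appears at level 2.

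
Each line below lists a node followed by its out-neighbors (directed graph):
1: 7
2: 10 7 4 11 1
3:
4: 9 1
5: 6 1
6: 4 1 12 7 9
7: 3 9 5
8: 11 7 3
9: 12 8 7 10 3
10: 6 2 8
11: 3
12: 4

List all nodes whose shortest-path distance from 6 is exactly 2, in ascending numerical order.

3, 5, 8, 10

Level 0: 6
Level 1: 1, 4, 7, 9, 12
Level 2: 3, 5, 8, 10
Level 3: 2, 11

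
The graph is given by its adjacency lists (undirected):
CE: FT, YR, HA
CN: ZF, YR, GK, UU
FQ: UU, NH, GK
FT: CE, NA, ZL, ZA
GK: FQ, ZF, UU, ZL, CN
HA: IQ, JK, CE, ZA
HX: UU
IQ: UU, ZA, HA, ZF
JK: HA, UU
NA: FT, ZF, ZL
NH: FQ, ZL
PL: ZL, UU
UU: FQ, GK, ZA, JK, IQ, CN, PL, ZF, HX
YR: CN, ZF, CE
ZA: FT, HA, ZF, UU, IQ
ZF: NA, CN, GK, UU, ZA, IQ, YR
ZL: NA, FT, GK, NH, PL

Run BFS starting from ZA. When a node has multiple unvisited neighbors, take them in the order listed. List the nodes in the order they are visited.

ZA → FT → HA → ZF → UU → IQ → CE → NA → ZL → JK → CN → GK → YR → FQ → PL → HX → NH

Visit ZA; enqueue FT, HA, ZF, UU, IQ → queue [FT, HA, ZF, UU, IQ]
Visit FT; enqueue CE, NA, ZL → queue [HA, ZF, UU, IQ, CE, NA, ZL]
Visit HA; enqueue JK → queue [ZF, UU, IQ, CE, NA, ZL, JK]
Visit ZF; enqueue CN, GK, YR → queue [UU, IQ, CE, NA, ZL, JK, CN, GK, YR]
Visit UU; enqueue FQ, PL, HX → queue [IQ, CE, NA, ZL, JK, CN, GK, YR, FQ, PL, HX]
Visit IQ → queue [CE, NA, ZL, JK, CN, GK, YR, FQ, PL, HX]
Visit CE → queue [NA, ZL, JK, CN, GK, YR, FQ, PL, HX]
Visit NA → queue [ZL, JK, CN, GK, YR, FQ, PL, HX]
Visit ZL; enqueue NH → queue [JK, CN, GK, YR, FQ, PL, HX, NH]
Visit JK → queue [CN, GK, YR, FQ, PL, HX, NH]
Visit CN → queue [GK, YR, FQ, PL, HX, NH]
Visit GK → queue [YR, FQ, PL, HX, NH]
Visit YR → queue [FQ, PL, HX, NH]
Visit FQ → queue [PL, HX, NH]
Visit PL → queue [HX, NH]
Visit HX → queue [NH]
Visit NH → queue []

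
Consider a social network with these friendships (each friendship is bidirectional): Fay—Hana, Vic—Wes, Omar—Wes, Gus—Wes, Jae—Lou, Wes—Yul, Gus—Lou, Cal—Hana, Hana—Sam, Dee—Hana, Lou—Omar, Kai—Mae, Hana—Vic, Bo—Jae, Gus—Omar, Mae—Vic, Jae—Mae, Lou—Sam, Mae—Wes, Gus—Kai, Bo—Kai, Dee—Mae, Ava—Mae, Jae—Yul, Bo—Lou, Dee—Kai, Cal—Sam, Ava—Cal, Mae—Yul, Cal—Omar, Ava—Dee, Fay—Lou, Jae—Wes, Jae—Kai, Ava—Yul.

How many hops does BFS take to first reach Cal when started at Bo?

Level 0: Bo
Level 1: Jae, Kai, Lou
Level 2: Dee, Fay, Gus, Mae, Omar, Sam, Wes, Yul
Level 3: Ava, Cal, Hana, Vic
Cal first appears at level 3.

3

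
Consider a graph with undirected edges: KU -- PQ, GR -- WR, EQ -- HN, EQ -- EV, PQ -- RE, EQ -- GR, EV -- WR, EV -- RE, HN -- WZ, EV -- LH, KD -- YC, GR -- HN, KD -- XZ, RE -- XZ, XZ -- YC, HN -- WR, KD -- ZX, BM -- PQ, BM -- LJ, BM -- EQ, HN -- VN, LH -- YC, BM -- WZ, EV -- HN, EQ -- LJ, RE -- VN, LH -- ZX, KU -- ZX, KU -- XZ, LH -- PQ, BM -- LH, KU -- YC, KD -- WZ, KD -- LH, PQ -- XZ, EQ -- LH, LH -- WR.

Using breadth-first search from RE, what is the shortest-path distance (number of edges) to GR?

3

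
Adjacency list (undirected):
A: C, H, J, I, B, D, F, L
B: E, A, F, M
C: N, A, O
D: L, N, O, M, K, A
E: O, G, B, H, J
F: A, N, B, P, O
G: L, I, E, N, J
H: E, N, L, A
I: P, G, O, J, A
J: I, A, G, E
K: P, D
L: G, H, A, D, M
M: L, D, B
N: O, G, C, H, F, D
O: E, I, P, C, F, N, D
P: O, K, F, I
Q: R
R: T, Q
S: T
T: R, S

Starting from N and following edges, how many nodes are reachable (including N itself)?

BFS from N visits: N, C, D, F, G, H, O, A, K, L, M, B, P, E, I, J
Reachable nodes: 16 of 20 total.

16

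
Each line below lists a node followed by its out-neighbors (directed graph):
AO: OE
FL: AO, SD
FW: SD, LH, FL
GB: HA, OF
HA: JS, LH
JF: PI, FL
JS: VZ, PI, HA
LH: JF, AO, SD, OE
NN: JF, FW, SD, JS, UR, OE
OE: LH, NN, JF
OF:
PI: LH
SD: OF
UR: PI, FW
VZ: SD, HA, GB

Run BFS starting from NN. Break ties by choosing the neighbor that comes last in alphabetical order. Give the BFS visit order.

Visit NN; enqueue UR, SD, OE, JS, JF, FW → queue [UR, SD, OE, JS, JF, FW]
Visit UR; enqueue PI → queue [SD, OE, JS, JF, FW, PI]
Visit SD; enqueue OF → queue [OE, JS, JF, FW, PI, OF]
Visit OE; enqueue LH → queue [JS, JF, FW, PI, OF, LH]
Visit JS; enqueue VZ, HA → queue [JF, FW, PI, OF, LH, VZ, HA]
Visit JF; enqueue FL → queue [FW, PI, OF, LH, VZ, HA, FL]
Visit FW → queue [PI, OF, LH, VZ, HA, FL]
Visit PI → queue [OF, LH, VZ, HA, FL]
Visit OF → queue [LH, VZ, HA, FL]
Visit LH; enqueue AO → queue [VZ, HA, FL, AO]
Visit VZ; enqueue GB → queue [HA, FL, AO, GB]
Visit HA → queue [FL, AO, GB]
Visit FL → queue [AO, GB]
Visit AO → queue [GB]
Visit GB → queue []

NN → UR → SD → OE → JS → JF → FW → PI → OF → LH → VZ → HA → FL → AO → GB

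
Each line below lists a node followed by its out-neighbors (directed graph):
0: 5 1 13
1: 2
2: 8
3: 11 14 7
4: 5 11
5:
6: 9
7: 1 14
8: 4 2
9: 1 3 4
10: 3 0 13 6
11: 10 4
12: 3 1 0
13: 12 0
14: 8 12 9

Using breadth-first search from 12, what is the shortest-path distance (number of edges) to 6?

4

Level 0: 12
Level 1: 0, 1, 3
Level 2: 2, 5, 7, 11, 13, 14
Level 3: 4, 8, 9, 10
Level 4: 6
6 first appears at level 4.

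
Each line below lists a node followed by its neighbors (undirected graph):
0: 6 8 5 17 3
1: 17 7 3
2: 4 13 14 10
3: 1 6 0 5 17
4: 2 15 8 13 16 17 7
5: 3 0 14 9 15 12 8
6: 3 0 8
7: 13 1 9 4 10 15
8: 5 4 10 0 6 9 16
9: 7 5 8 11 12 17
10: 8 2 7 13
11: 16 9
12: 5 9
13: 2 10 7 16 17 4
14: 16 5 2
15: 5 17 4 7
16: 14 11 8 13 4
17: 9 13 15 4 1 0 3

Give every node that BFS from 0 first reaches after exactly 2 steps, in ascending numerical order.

Level 0: 0
Level 1: 3, 5, 6, 8, 17
Level 2: 1, 4, 9, 10, 12, 13, 14, 15, 16
Level 3: 2, 7, 11

1, 4, 9, 10, 12, 13, 14, 15, 16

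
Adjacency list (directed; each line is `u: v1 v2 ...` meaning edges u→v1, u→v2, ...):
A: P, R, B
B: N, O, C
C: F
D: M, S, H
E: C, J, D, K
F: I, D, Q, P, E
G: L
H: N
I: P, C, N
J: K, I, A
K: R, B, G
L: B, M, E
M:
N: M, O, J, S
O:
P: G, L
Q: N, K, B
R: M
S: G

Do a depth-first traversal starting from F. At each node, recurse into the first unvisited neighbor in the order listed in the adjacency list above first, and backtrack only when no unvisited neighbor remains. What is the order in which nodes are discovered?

F → I → P → G → L → B → N → M → O → J → K → R → A → S → C → E → D → H → Q

Visit F
F → I
I → P
P → G
G → L
L → B
B → N
N → M
N → O
N → J
J → K
K → R
J → A
N → S
B → C
L → E
E → D
D → H
F → Q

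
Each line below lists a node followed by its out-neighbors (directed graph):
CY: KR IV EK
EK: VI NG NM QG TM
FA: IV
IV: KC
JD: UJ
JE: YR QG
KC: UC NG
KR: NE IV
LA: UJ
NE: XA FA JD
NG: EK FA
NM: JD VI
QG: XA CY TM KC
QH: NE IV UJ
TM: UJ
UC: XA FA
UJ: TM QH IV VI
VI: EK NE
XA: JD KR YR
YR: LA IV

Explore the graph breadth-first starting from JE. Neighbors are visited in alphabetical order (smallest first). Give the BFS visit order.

Visit JE; enqueue QG, YR → queue [QG, YR]
Visit QG; enqueue CY, KC, TM, XA → queue [YR, CY, KC, TM, XA]
Visit YR; enqueue IV, LA → queue [CY, KC, TM, XA, IV, LA]
Visit CY; enqueue EK, KR → queue [KC, TM, XA, IV, LA, EK, KR]
Visit KC; enqueue NG, UC → queue [TM, XA, IV, LA, EK, KR, NG, UC]
Visit TM; enqueue UJ → queue [XA, IV, LA, EK, KR, NG, UC, UJ]
Visit XA; enqueue JD → queue [IV, LA, EK, KR, NG, UC, UJ, JD]
Visit IV → queue [LA, EK, KR, NG, UC, UJ, JD]
Visit LA → queue [EK, KR, NG, UC, UJ, JD]
Visit EK; enqueue NM, VI → queue [KR, NG, UC, UJ, JD, NM, VI]
Visit KR; enqueue NE → queue [NG, UC, UJ, JD, NM, VI, NE]
Visit NG; enqueue FA → queue [UC, UJ, JD, NM, VI, NE, FA]
Visit UC → queue [UJ, JD, NM, VI, NE, FA]
Visit UJ; enqueue QH → queue [JD, NM, VI, NE, FA, QH]
Visit JD → queue [NM, VI, NE, FA, QH]
Visit NM → queue [VI, NE, FA, QH]
Visit VI → queue [NE, FA, QH]
Visit NE → queue [FA, QH]
Visit FA → queue [QH]
Visit QH → queue []

JE, QG, YR, CY, KC, TM, XA, IV, LA, EK, KR, NG, UC, UJ, JD, NM, VI, NE, FA, QH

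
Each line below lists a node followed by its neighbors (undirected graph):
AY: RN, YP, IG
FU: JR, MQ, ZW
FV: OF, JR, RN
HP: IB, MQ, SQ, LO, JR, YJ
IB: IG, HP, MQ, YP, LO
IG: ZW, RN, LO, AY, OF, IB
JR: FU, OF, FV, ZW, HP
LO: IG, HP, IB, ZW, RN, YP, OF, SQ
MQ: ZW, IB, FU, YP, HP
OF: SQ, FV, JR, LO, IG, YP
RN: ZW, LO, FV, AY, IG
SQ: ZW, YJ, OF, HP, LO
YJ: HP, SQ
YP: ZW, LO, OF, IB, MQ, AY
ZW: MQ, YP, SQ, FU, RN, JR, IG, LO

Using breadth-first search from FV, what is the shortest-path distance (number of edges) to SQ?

2

Level 0: FV
Level 1: JR, OF, RN
Level 2: AY, FU, HP, IG, LO, SQ, YP, ZW
Level 3: IB, MQ, YJ
SQ first appears at level 2.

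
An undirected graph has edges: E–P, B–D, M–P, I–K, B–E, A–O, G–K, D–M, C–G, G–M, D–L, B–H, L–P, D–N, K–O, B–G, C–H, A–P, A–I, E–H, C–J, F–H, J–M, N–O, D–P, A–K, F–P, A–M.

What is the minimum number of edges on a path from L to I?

3

Level 0: L
Level 1: D, P
Level 2: A, B, E, F, M, N
Level 3: G, H, I, J, K, O
Level 4: C
I first appears at level 3.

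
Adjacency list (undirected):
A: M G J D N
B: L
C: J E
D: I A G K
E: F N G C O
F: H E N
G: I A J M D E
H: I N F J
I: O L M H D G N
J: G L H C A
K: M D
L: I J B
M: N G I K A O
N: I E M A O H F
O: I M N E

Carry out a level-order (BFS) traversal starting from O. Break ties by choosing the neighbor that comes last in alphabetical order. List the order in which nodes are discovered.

Visit O; enqueue N, M, I, E → queue [N, M, I, E]
Visit N; enqueue H, F, A → queue [M, I, E, H, F, A]
Visit M; enqueue K, G → queue [I, E, H, F, A, K, G]
Visit I; enqueue L, D → queue [E, H, F, A, K, G, L, D]
Visit E; enqueue C → queue [H, F, A, K, G, L, D, C]
Visit H; enqueue J → queue [F, A, K, G, L, D, C, J]
Visit F → queue [A, K, G, L, D, C, J]
Visit A → queue [K, G, L, D, C, J]
Visit K → queue [G, L, D, C, J]
Visit G → queue [L, D, C, J]
Visit L; enqueue B → queue [D, C, J, B]
Visit D → queue [C, J, B]
Visit C → queue [J, B]
Visit J → queue [B]
Visit B → queue []

O → N → M → I → E → H → F → A → K → G → L → D → C → J → B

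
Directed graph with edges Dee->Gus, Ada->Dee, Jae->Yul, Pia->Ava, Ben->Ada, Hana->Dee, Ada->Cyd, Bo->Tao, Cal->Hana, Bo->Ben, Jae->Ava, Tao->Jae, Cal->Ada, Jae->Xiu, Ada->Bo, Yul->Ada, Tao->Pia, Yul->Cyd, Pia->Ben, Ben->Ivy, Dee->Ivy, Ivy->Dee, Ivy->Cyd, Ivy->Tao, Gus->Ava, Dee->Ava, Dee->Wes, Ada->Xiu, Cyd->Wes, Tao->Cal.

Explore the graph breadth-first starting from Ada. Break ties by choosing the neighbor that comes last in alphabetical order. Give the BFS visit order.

Visit Ada; enqueue Xiu, Dee, Cyd, Bo → queue [Xiu, Dee, Cyd, Bo]
Visit Xiu → queue [Dee, Cyd, Bo]
Visit Dee; enqueue Wes, Ivy, Gus, Ava → queue [Cyd, Bo, Wes, Ivy, Gus, Ava]
Visit Cyd → queue [Bo, Wes, Ivy, Gus, Ava]
Visit Bo; enqueue Tao, Ben → queue [Wes, Ivy, Gus, Ava, Tao, Ben]
Visit Wes → queue [Ivy, Gus, Ava, Tao, Ben]
Visit Ivy → queue [Gus, Ava, Tao, Ben]
Visit Gus → queue [Ava, Tao, Ben]
Visit Ava → queue [Tao, Ben]
Visit Tao; enqueue Pia, Jae, Cal → queue [Ben, Pia, Jae, Cal]
Visit Ben → queue [Pia, Jae, Cal]
Visit Pia → queue [Jae, Cal]
Visit Jae; enqueue Yul → queue [Cal, Yul]
Visit Cal; enqueue Hana → queue [Yul, Hana]
Visit Yul → queue [Hana]
Visit Hana → queue []

Ada -> Xiu -> Dee -> Cyd -> Bo -> Wes -> Ivy -> Gus -> Ava -> Tao -> Ben -> Pia -> Jae -> Cal -> Yul -> Hana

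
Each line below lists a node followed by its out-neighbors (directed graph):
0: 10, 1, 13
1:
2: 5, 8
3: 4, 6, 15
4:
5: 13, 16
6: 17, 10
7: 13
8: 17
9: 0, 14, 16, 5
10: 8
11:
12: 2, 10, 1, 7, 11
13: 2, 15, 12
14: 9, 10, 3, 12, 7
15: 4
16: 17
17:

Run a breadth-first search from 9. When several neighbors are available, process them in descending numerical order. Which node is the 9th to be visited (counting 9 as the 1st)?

7

Visit 9; enqueue 16, 14, 5, 0 → queue [16, 14, 5, 0]
Visit 16; enqueue 17 → queue [14, 5, 0, 17]
Visit 14; enqueue 12, 10, 7, 3 → queue [5, 0, 17, 12, 10, 7, 3]
Visit 5; enqueue 13 → queue [0, 17, 12, 10, 7, 3, 13]
Visit 0; enqueue 1 → queue [17, 12, 10, 7, 3, 13, 1]
Visit 17 → queue [12, 10, 7, 3, 13, 1]
Visit 12; enqueue 11, 2 → queue [10, 7, 3, 13, 1, 11, 2]
Visit 10; enqueue 8 → queue [7, 3, 13, 1, 11, 2, 8]
Visit 7 → queue [3, 13, 1, 11, 2, 8]
Visit 3; enqueue 15, 6, 4 → queue [13, 1, 11, 2, 8, 15, 6, 4]
Visit 13 → queue [1, 11, 2, 8, 15, 6, 4]
Visit 1 → queue [11, 2, 8, 15, 6, 4]
Visit 11 → queue [2, 8, 15, 6, 4]
Visit 2 → queue [8, 15, 6, 4]
Visit 8 → queue [15, 6, 4]
Visit 15 → queue [6, 4]
Visit 6 → queue [4]
Visit 4 → queue []

Visit order: 9, 16, 14, 5, 0, 17, 12, 10, 7, 3, 13, 1, 11, 2, 8, 15, 6, 4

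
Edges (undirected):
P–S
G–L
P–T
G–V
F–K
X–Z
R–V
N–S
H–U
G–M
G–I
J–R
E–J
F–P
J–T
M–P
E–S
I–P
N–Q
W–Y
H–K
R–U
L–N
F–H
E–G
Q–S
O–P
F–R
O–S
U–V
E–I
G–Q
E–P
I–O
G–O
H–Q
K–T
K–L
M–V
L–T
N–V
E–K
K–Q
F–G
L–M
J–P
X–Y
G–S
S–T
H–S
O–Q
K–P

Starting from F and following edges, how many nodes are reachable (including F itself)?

BFS from F visits: F, R, P, K, H, G, V, U, J, T, S, O, M, I, E, Q, L, N
Reachable nodes: 18 of 22 total.

18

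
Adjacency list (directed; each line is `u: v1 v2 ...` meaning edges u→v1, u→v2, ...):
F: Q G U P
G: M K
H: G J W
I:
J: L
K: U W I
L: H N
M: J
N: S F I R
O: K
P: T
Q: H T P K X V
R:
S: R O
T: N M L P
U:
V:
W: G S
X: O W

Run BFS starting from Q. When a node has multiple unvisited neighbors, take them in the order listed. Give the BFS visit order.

Visit Q; enqueue H, T, P, K, X, V → queue [H, T, P, K, X, V]
Visit H; enqueue G, J, W → queue [T, P, K, X, V, G, J, W]
Visit T; enqueue N, M, L → queue [P, K, X, V, G, J, W, N, M, L]
Visit P → queue [K, X, V, G, J, W, N, M, L]
Visit K; enqueue U, I → queue [X, V, G, J, W, N, M, L, U, I]
Visit X; enqueue O → queue [V, G, J, W, N, M, L, U, I, O]
Visit V → queue [G, J, W, N, M, L, U, I, O]
Visit G → queue [J, W, N, M, L, U, I, O]
Visit J → queue [W, N, M, L, U, I, O]
Visit W; enqueue S → queue [N, M, L, U, I, O, S]
Visit N; enqueue F, R → queue [M, L, U, I, O, S, F, R]
Visit M → queue [L, U, I, O, S, F, R]
Visit L → queue [U, I, O, S, F, R]
Visit U → queue [I, O, S, F, R]
Visit I → queue [O, S, F, R]
Visit O → queue [S, F, R]
Visit S → queue [F, R]
Visit F → queue [R]
Visit R → queue []

Q → H → T → P → K → X → V → G → J → W → N → M → L → U → I → O → S → F → R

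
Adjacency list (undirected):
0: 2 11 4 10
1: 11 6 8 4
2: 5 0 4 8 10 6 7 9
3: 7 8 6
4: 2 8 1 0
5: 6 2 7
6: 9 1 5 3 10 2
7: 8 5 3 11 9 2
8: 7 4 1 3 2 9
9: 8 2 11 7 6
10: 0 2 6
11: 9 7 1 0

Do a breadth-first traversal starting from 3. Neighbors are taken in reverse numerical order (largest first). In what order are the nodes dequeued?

Visit 3; enqueue 8, 7, 6 → queue [8, 7, 6]
Visit 8; enqueue 9, 4, 2, 1 → queue [7, 6, 9, 4, 2, 1]
Visit 7; enqueue 11, 5 → queue [6, 9, 4, 2, 1, 11, 5]
Visit 6; enqueue 10 → queue [9, 4, 2, 1, 11, 5, 10]
Visit 9 → queue [4, 2, 1, 11, 5, 10]
Visit 4; enqueue 0 → queue [2, 1, 11, 5, 10, 0]
Visit 2 → queue [1, 11, 5, 10, 0]
Visit 1 → queue [11, 5, 10, 0]
Visit 11 → queue [5, 10, 0]
Visit 5 → queue [10, 0]
Visit 10 → queue [0]
Visit 0 → queue []

3, 8, 7, 6, 9, 4, 2, 1, 11, 5, 10, 0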